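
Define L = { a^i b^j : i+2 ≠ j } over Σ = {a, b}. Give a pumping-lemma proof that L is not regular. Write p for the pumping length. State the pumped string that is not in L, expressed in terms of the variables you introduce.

Assume L is regular; let p be its pumping constant.
Choose w = a^p b^{p+p!+2}. Since p ≠ (p+p!+2)-2 = p+p!, w ∈ L; and |w| ≥ p.
The pumping lemma gives a decomposition w = xyz where |xy| ≤ p and |y| ≥ 1.
The first p characters of w are a's, so xy (and hence y) consists only of a's. Write y = a^k, 1 ≤ k ≤ p.
Since 1 ≤ k ≤ p, k divides p!; set t = 1 + p!/k. Then xy^t z has p + (p!/k)·k = p + p! copies of a. Now the a-count is p+p! and (b-count)-2 = (p+p!+2)-2 = p+p!, so i+2 ≠ j fails. So xy^t z = a^{p+p!} b^{p+p!+2} ∉ L.
This contradicts the pumping lemma, so L is not regular.

a^{p+p!} b^{p+p!+2}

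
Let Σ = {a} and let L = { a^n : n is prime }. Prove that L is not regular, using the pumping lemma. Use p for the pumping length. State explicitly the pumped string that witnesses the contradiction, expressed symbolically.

Assume L is regular; let p be its pumping constant.
Let q be a prime with q ≥ p+2 (infinitely many primes exist), and take w = a^q ∈ L with |w| = q ≥ p.
The pumping lemma gives a decomposition w = xyz where |xy| ≤ p and |y| ≥ 1.
Then y = a^k for some k with 1 ≤ k ≤ p.
Since 1 ≤ k ≤ p, |xz| = q-k. Pump with i = q+1: |xy^{q+1}z| = (q-k)+(q+1)k = q+qk = q(1+k), which is composite (both factors ≥ 2). So xy^{q+1}z = a^{q(1+k)} ∉ L.
Contradiction. Therefore L is not regular.

a^{q(1+k)}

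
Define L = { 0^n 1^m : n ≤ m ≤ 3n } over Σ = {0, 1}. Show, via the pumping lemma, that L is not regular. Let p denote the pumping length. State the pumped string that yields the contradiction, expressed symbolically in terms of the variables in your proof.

0^{p+k} 1^p

Assume L is regular. Let p be the pumping length given by the pumping lemma.
Take w = 0^p 1^p ∈ L (since p ≤ p ≤ 3p), with |w| = 2p ≥ p.
The pumping lemma gives a decomposition w = xyz where |xy| ≤ p and |y| > 0.
Because |xy| ≤ p and w begins with p copies of 0, we have y = 0^k with 1 ≤ k ≤ p.
Pump with i = 2: xy^2z = 0^{p+k} 1^p. Now n = p+k > p = m, so the condition n ≤ m fails. Thus xy^2z ∉ L.
Contradiction. Therefore L is not regular.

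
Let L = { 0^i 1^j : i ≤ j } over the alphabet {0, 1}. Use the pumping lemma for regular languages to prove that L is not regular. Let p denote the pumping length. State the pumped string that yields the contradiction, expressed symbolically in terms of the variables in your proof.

Assume L is regular. Let p be the pumping length given by the pumping lemma.
Choose w = 0^p 1^p ∈ L, with |w| = 2p ≥ p.
Write w = xyz as guaranteed by the lemma, with |xy| ≤ p and y is nonempty.
The first p characters of w are 0's, so xy (and hence y) consists only of 0's. Write y = 0^k, 1 ≤ k ≤ p.
Consider xy^2z = 0^{p+k} 1^p. Since k ≥ 1, the 0-count p+k exceeds the 1-count p, so i ≤ j fails; thus xy^2z ∉ L.
This is a contradiction; hence L is not regular.

0^{p+k} 1^p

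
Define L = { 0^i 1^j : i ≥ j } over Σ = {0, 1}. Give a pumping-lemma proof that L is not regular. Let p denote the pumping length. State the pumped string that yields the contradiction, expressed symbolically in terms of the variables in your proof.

0^{p-k} 1^p

Assume L is regular; let p be its pumping constant.
Choose w = 0^p 1^p ∈ L, with |w| = 2p ≥ p.
Write w = xyz as guaranteed by the lemma, with |xy| ≤ p and |y| ≥ 1.
Because |xy| ≤ p and w begins with p copies of 0, we have y = 0^k with 1 ≤ k ≤ p.
Consider xy^0z = xz = 0^{p-k} 1^p. Since k ≥ 1, the 0-count p-k is less than p, so i ≥ j fails; thus xz ∉ L.
This contradicts the pumping lemma, so L is not regular.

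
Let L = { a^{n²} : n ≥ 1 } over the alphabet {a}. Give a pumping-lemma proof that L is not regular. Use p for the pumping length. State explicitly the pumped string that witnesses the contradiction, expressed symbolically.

a^{p²+k}

Assume L is regular; let p be its pumping constant.
Take w = a^{p²} ∈ L with |w| = p² ≥ p.
The pumping lemma gives a decomposition w = xyz where |xy| ≤ p and |y| > 0.
Then y = a^k for some k with 1 ≤ k ≤ p.
Pump with i = 2: xy^2z = a^{p²+k}. Since 1 ≤ k ≤ p, p² < p²+k ≤ p²+p < (p+1)², so p²+k lies strictly between consecutive squares and is not a perfect square. So xy^2z ∉ L.
This is a contradiction; hence L is not regular.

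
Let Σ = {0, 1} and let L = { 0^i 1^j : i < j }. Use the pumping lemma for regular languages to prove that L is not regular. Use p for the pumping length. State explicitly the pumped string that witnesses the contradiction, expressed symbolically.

0^{p+k} 1^{p+1}

Suppose for contradiction that L is regular, and let p be the pumping length.
Choose w = 0^p 1^{p+1} ∈ L, with |w| = 2p+1 ≥ p.
The pumping lemma gives a decomposition w = xyz where |xy| ≤ p and y is nonempty.
Since the first p symbols of w are all 0's and |xy| ≤ p, y lies entirely in the leading 0-block: y = 0^k for some k with 1 ≤ k ≤ p.
Consider xy^2z = 0^{p+k} 1^{p+1}. Since k ≥ 1, the 0-count p+k is at least p+1, so i < j fails; thus xy^2z ∉ L.
This is a contradiction; hence L is not regular.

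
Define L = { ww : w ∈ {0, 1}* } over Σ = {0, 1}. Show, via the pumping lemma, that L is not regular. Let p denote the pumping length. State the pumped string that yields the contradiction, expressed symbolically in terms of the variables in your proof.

0^{p+k} 1^p 0^p 1^p

Assume L is regular. Let p be the pumping length given by the pumping lemma.
Take w = 0^p 1^p 0^p 1^p = uu where u = 0^p1^p; then w ∈ L and |w| = 4p ≥ p.
Write w = xyz as guaranteed by the lemma, with |xy| ≤ p and |y| ≥ 1.
Since the first p symbols of w are all 0's and |xy| ≤ p, y lies entirely in the leading 0-block: y = 0^k for some k with 1 ≤ k ≤ p.
Pump with i = 2: xy^2z = 0^{p+k} 1^p 0^p 1^p, of length 4p+k. Suppose this equals vv. The string starts with 0 and ends with 1, so v does too; thus the boundary between the two copies of v is a 1→0 transition. There is exactly one such transition, at position 2p+k, so |v| = 2p+k and |vv| = 4p+2k ≠ 4p+k since k ≥ 1. So xy^2z ∉ L.
This is a contradiction; hence L is not regular.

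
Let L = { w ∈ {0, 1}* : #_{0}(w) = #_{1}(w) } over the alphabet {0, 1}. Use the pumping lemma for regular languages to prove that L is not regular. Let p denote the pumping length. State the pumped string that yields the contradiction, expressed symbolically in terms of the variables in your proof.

Assume L is regular. Let p be the pumping length given by the pumping lemma.
Choose w = 0^p 1^p ∈ L with |w| = 2p ≥ p.
By the pumping lemma, w = xyz with |xy| ≤ p and |y| > 0.
Because |xy| ≤ p and w begins with p copies of 0, we have y = 0^k with 1 ≤ k ≤ p.
Pump with i = 2: xy^2z = 0^{p+k} 1^p has p+k occurrences of 0 but only p of 1. Since k ≥ 1 the counts differ, so xy^2z ∉ L.
This is a contradiction; hence L is not regular.

0^{p+k} 1^p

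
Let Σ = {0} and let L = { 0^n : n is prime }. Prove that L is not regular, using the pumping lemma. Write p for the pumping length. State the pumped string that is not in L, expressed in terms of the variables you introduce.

0^{q(1+k)}

Assume L is regular. Let p be the pumping length given by the pumping lemma.
Let q be a prime with q ≥ p+2 (infinitely many primes exist), and take w = 0^q ∈ L with |w| = q ≥ p.
Write w = xyz as guaranteed by the lemma, with |xy| ≤ p and |y| > 0.
Then y = 0^k for some k with 1 ≤ k ≤ p.
Since 1 ≤ k ≤ p, |xz| = q-k. Pump with i = q+1: |xy^{q+1}z| = (q-k)+(q+1)k = q+qk = q(1+k), which is composite (both factors ≥ 2). So xy^{q+1}z = 0^{q(1+k)} ∉ L.
This contradicts the pumping lemma, so L is not regular.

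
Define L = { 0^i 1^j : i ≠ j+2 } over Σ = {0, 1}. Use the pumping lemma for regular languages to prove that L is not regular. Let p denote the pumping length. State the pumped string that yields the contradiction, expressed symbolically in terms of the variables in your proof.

Toward a contradiction, assume L is regular with pumping length p.
Choose w = 0^p 1^{p+p!-2}. Since p ≠ (p+p!-2)+2 = p+p!, w ∈ L; and |w| ≥ p.
Write w = xyz as guaranteed by the lemma, with |xy| ≤ p and |y| > 0.
The first p characters of w are 0's, so xy (and hence y) consists only of 0's. Write y = 0^k, 1 ≤ k ≤ p.
Since 1 ≤ k ≤ p, k divides p!; set t = 1 + p!/k. Then xy^t z has p + (p!/k)·k = p + p! copies of 0. Now the 0-count is p+p! and (1-count)+2 = (p+p!-2)+2 = p+p!, so i ≠ j+2 fails. So xy^t z = 0^{p+p!} 1^{p+p!-2} ∉ L.
Contradiction. Therefore L is not regular.

0^{p+p!} 1^{p+p!-2}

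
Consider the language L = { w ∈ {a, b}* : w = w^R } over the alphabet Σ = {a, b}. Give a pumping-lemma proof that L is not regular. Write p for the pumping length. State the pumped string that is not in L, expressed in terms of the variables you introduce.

Assume L is regular. Let p be the pumping length given by the pumping lemma.
Take w = a^p b a^p, a palindrome of length 2p+1 ≥ p.
Write w = xyz as guaranteed by the lemma, with |xy| ≤ p and |y| > 0.
The first p characters of w are a's, so xy (and hence y) consists only of a's. Write y = a^k, 1 ≤ k ≤ p.
Pump with i = 2: xy^2z = a^{p+k} b a^p. Its reverse is a^p b a^{p+k}, which differs from xy^2z since k ≥ 1. So xy^2z is not a palindrome and xy^2z ∉ L.
This contradicts the pumping lemma, so L is not regular.

a^{p+k} b a^p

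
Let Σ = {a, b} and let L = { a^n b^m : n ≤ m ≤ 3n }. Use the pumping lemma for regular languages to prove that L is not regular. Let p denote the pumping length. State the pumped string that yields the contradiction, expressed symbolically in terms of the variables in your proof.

Assume L is regular; let p be its pumping constant.
Take w = a^p b^p ∈ L (since p ≤ p ≤ 3p), with |w| = 2p ≥ p.
The pumping lemma gives a decomposition w = xyz where |xy| ≤ p and |y| > 0.
Since the first p symbols of w are all a's and |xy| ≤ p, y lies entirely in the leading a-block: y = a^k for some k with 1 ≤ k ≤ p.
Pump with i = 2: xy^2z = a^{p+k} b^p. Now n = p+k > p = m, so the condition n ≤ m fails. Thus xy^2z ∉ L.
Contradiction. Therefore L is not regular.

a^{p+k} b^p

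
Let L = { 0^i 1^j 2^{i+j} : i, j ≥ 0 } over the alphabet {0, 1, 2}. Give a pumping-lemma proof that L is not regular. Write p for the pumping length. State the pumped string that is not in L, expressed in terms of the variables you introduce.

0^{p+k} 1^p 2^{2p}

Assume L is regular; let p be its pumping constant.
Take w = 0^p 1^p 2^{2p} ∈ L (with i=j=p, i+j=2p), |w| = 4p ≥ p.
Write w = xyz as guaranteed by the lemma, with |xy| ≤ p and |y| > 0.
Since the first p symbols of w are all 0's and |xy| ≤ p, y lies entirely in the leading 0-block: y = 0^k for some k with 1 ≤ k ≤ p.
Consider xy^2z = 0^{p+k} 1^p 2^{2p}. Now the 0- and 1-counts sum to 2p+k, but the 2-count is 2p ≠ 2p+k. So xy^2z ∉ L.
Contradiction. Therefore L is not regular.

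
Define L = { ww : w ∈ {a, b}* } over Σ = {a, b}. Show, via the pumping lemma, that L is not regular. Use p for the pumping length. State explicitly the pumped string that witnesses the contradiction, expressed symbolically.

Assume L is regular; let p be its pumping constant.
Take w = a^p b^p a^p b^p = uu where u = a^pb^p; then w ∈ L and |w| = 4p ≥ p.
By the pumping lemma, w = xyz with |xy| ≤ p and |y| > 0.
Because |xy| ≤ p and w begins with p copies of a, we have y = a^k with 1 ≤ k ≤ p.
Pump with i = 2: xy^2z = a^{p+k} b^p a^p b^p, of length 4p+k. Suppose this equals vv. The string starts with a and ends with b, so v does too; thus the boundary between the two copies of v is a b→a transition. There is exactly one such transition, at position 2p+k, so |v| = 2p+k and |vv| = 4p+2k ≠ 4p+k since k ≥ 1. So xy^2z ∉ L.
This is a contradiction; hence L is not regular.

a^{p+k} b^p a^p b^p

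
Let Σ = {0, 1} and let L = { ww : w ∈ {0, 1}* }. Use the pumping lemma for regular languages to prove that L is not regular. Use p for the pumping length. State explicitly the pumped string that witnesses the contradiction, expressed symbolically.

0^{p+k} 1^p 0^p 1^p

Assume L is regular. Let p be the pumping length given by the pumping lemma.
Take w = 0^p 1^p 0^p 1^p = uu where u = 0^p1^p; then w ∈ L and |w| = 4p ≥ p.
Write w = xyz as guaranteed by the lemma, with |xy| ≤ p and y is nonempty.
The first p characters of w are 0's, so xy (and hence y) consists only of 0's. Write y = 0^k, 1 ≤ k ≤ p.
Pump with i = 2: xy^2z = 0^{p+k} 1^p 0^p 1^p, of length 4p+k. Suppose this equals vv. The string starts with 0 and ends with 1, so v does too; thus the boundary between the two copies of v is a 1→0 transition. There is exactly one such transition, at position 2p+k, so |v| = 2p+k and |vv| = 4p+2k ≠ 4p+k since k ≥ 1. So xy^2z ∉ L.
This is a contradiction; hence L is not regular.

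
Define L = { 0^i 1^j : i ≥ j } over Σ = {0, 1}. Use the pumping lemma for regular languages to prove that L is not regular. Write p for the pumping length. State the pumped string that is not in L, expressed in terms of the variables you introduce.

0^{p-k} 1^p

Toward a contradiction, assume L is regular with pumping length p.
Choose w = 0^p 1^p ∈ L, with |w| = 2p ≥ p.
The pumping lemma gives a decomposition w = xyz where |xy| ≤ p and y is nonempty.
The first p characters of w are 0's, so xy (and hence y) consists only of 0's. Write y = 0^k, 1 ≤ k ≤ p.
Consider xy^0z = xz = 0^{p-k} 1^p. Since k ≥ 1, the 0-count p-k is less than p, so i ≥ j fails; thus xz ∉ L.
Contradiction. Therefore L is not regular.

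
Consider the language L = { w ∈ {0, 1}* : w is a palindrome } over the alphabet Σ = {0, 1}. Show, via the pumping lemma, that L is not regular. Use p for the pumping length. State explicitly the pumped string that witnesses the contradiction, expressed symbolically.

0^{p+k} 1 0^p

Assume L is regular. Let p be the pumping length given by the pumping lemma.
Take w = 0^p 1 0^p, a palindrome of length 2p+1 ≥ p.
The pumping lemma gives a decomposition w = xyz where |xy| ≤ p and |y| > 0.
Because |xy| ≤ p and w begins with p copies of 0, we have y = 0^k with 1 ≤ k ≤ p.
Pump with i = 2: xy^2z = 0^{p+k} 1 0^p. Its reverse is 0^p 1 0^{p+k}, which differs from xy^2z since k ≥ 1. So xy^2z is not a palindrome and xy^2z ∉ L.
This is a contradiction; hence L is not regular.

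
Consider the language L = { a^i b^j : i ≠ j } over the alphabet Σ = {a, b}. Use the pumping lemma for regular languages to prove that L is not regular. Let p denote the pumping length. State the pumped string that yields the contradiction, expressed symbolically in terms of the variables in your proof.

a^{p+p!} b^{p+p!}

Suppose for contradiction that L is regular, and let p be the pumping length.
Choose w = a^p b^{p+p!}. Since p ≠ p+p!, w ∈ L; and |w| ≥ p.
The pumping lemma gives a decomposition w = xyz where |xy| ≤ p and |y| > 0.
The first p characters of w are a's, so xy (and hence y) consists only of a's. Write y = a^k, 1 ≤ k ≤ p.
Since 1 ≤ k ≤ p, k divides p!; set t = 1 + p!/k. Then xy^t z has p + (p!/k)·k = p + p! copies of a. Now the a-count equals the b-count, so i ≠ j fails. So xy^t z = a^{p+p!} b^{p+p!} ∉ L.
This contradicts the pumping lemma, so L is not regular.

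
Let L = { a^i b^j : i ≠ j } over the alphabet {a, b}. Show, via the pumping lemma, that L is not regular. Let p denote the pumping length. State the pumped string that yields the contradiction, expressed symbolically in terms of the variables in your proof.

Toward a contradiction, assume L is regular with pumping length p.
Choose w = a^p b^{p+p!}. Since p ≠ p+p!, w ∈ L; and |w| ≥ p.
By the pumping lemma, w = xyz with |xy| ≤ p and y is nonempty.
The first p characters of w are a's, so xy (and hence y) consists only of a's. Write y = a^k, 1 ≤ k ≤ p.
Since 1 ≤ k ≤ p, k divides p!; set t = 1 + p!/k. Then xy^t z has p + (p!/k)·k = p + p! copies of a. Now the a-count equals the b-count, so i ≠ j fails. So xy^t z = a^{p+p!} b^{p+p!} ∉ L.
Contradiction. Therefore L is not regular.

a^{p+p!} b^{p+p!}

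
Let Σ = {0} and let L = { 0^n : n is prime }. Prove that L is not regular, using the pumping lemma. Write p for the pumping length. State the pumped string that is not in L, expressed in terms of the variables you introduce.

Suppose for contradiction that L is regular, and let p be the pumping length.
Let q be a prime with q ≥ p+2 (infinitely many primes exist), and take w = 0^q ∈ L with |w| = q ≥ p.
The pumping lemma gives a decomposition w = xyz where |xy| ≤ p and |y| ≥ 1.
Then y = 0^k for some k with 1 ≤ k ≤ p.
Since 1 ≤ k ≤ p, |xz| = q-k. Pump with i = q+1: |xy^{q+1}z| = (q-k)+(q+1)k = q+qk = q(1+k), which is composite (both factors ≥ 2). So xy^{q+1}z = 0^{q(1+k)} ∉ L.
This contradicts the pumping lemma, so L is not regular.

0^{q(1+k)}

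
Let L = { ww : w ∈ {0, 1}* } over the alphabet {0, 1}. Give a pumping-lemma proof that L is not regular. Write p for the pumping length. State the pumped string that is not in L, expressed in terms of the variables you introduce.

0^{p+k} 1^p 0^p 1^p

Toward a contradiction, assume L is regular with pumping length p.
Take w = 0^p 1^p 0^p 1^p = uu where u = 0^p1^p; then w ∈ L and |w| = 4p ≥ p.
The pumping lemma gives a decomposition w = xyz where |xy| ≤ p and |y| ≥ 1.
The first p characters of w are 0's, so xy (and hence y) consists only of 0's. Write y = 0^k, 1 ≤ k ≤ p.
Pump with i = 2: xy^2z = 0^{p+k} 1^p 0^p 1^p, of length 4p+k. Suppose this equals vv. The string starts with 0 and ends with 1, so v does too; thus the boundary between the two copies of v is a 1→0 transition. There is exactly one such transition, at position 2p+k, so |v| = 2p+k and |vv| = 4p+2k ≠ 4p+k since k ≥ 1. So xy^2z ∉ L.
This is a contradiction; hence L is not regular.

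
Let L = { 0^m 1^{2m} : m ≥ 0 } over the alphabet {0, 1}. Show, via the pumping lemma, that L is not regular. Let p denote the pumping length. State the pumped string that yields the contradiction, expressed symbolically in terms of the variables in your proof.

Assume L is regular. Let p be the pumping length given by the pumping lemma.
Take w = 0^p 1^{2p}. Then w ∈ L and |w| = 3p ≥ p.
The pumping lemma gives a decomposition w = xyz where |xy| ≤ p and |y| > 0.
Since the first p symbols of w are all 0's and |xy| ≤ p, y lies entirely in the leading 0-block: y = 0^k for some k with 1 ≤ k ≤ p.
Pump with i = 2: xy^2z = 0^{p+k} 1^{2p}. For this to lie in L we would need 2p = 2(p+k), which forces k = 0. But k ≥ 1, so xy^2z ∉ L.
This contradicts the pumping lemma, so L is not regular.

0^{p+k} 1^{2p}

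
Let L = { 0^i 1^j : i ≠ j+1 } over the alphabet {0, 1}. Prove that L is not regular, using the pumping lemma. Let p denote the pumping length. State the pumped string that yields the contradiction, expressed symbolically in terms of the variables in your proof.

Toward a contradiction, assume L is regular with pumping length p.
Choose w = 0^p 1^{p+p!-1}. Since p ≠ (p+p!-1)+1 = p+p!, w ∈ L; and |w| ≥ p.
By the pumping lemma, w = xyz with |xy| ≤ p and y is nonempty.
The first p characters of w are 0's, so xy (and hence y) consists only of 0's. Write y = 0^k, 1 ≤ k ≤ p.
Since 1 ≤ k ≤ p, k divides p!; set t = 1 + p!/k. Then xy^t z has p + (p!/k)·k = p + p! copies of 0. Now the 0-count is p+p! and (1-count)+1 = (p+p!-1)+1 = p+p!, so i ≠ j+1 fails. So xy^t z = 0^{p+p!} 1^{p+p!-1} ∉ L.
This is a contradiction; hence L is not regular.

0^{p+p!} 1^{p+p!-1}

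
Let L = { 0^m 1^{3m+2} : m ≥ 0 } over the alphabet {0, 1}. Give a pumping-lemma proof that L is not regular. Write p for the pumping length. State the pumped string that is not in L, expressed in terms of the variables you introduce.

Assume L is regular. Let p be the pumping length given by the pumping lemma.
Take w = 0^p 1^{3p+2}. Then w ∈ L and |w| = 4p+2 ≥ p.
Write w = xyz as guaranteed by the lemma, with |xy| ≤ p and |y| ≥ 1.
Because |xy| ≤ p and w begins with p copies of 0, we have y = 0^k with 1 ≤ k ≤ p.
Pump with i = 2: xy^2z = 0^{p+k} 1^{3p+2}. For this to lie in L we would need 3p+2 = 3(p+k)+2, which forces k = 0. But k ≥ 1, so xy^2z ∉ L.
This is a contradiction; hence L is not regular.

0^{p+k} 1^{3p+2}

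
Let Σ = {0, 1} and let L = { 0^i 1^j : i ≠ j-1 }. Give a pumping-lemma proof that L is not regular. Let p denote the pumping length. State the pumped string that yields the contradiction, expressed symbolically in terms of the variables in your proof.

Assume L is regular; let p be its pumping constant.
Choose w = 0^p 1^{p+p!+1}. Since p ≠ (p+p!+1)-1 = p+p!, w ∈ L; and |w| ≥ p.
The pumping lemma gives a decomposition w = xyz where |xy| ≤ p and |y| ≥ 1.
Because |xy| ≤ p and w begins with p copies of 0, we have y = 0^k with 1 ≤ k ≤ p.
Since 1 ≤ k ≤ p, k divides p!; set t = 1 + p!/k. Then xy^t z has p + (p!/k)·k = p + p! copies of 0. Now the 0-count is p+p! and (1-count)-1 = (p+p!+1)-1 = p+p!, so i ≠ j-1 fails. So xy^t z = 0^{p+p!} 1^{p+p!+1} ∉ L.
This is a contradiction; hence L is not regular.

0^{p+p!} 1^{p+p!+1}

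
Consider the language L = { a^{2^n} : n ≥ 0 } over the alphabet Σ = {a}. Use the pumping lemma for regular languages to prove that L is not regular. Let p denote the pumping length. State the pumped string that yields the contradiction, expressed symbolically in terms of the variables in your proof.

Assume L is regular. Let p be the pumping length given by the pumping lemma.
Take w = a^{2^p} ∈ L with |w| = 2^p ≥ p.
Write w = xyz as guaranteed by the lemma, with |xy| ≤ p and y is nonempty.
Then y = a^k for some k with 1 ≤ k ≤ p.
Pump with i = 2: xy^2z = a^{2^p+k}. Since 1 ≤ k ≤ p < 2^p, we have 2^p < 2^p+k < 2^{p+1}, so 2^p+k is not a power of 2. So xy^2z ∉ L.
Contradiction. Therefore L is not regular.

a^{2^p+k}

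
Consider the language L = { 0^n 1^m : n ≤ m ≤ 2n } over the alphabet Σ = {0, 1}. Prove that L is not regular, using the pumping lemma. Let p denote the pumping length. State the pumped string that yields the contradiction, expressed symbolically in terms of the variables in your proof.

0^{p+k} 1^p

Assume L is regular; let p be its pumping constant.
Take w = 0^p 1^p ∈ L (since p ≤ p ≤ 2p), with |w| = 2p ≥ p.
Write w = xyz as guaranteed by the lemma, with |xy| ≤ p and y is nonempty.
The first p characters of w are 0's, so xy (and hence y) consists only of 0's. Write y = 0^k, 1 ≤ k ≤ p.
Pump with i = 2: xy^2z = 0^{p+k} 1^p. Now n = p+k > p = m, so the condition n ≤ m fails. Thus xy^2z ∉ L.
Contradiction. Therefore L is not regular.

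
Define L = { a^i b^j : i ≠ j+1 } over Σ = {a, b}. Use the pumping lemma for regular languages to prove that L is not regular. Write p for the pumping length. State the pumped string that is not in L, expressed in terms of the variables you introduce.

a^{p+p!} b^{p+p!-1}

Suppose for contradiction that L is regular, and let p be the pumping length.
Choose w = a^p b^{p+p!-1}. Since p ≠ (p+p!-1)+1 = p+p!, w ∈ L; and |w| ≥ p.
By the pumping lemma, w = xyz with |xy| ≤ p and |y| > 0.
The first p characters of w are a's, so xy (and hence y) consists only of a's. Write y = a^k, 1 ≤ k ≤ p.
Since 1 ≤ k ≤ p, k divides p!; set t = 1 + p!/k. Then xy^t z has p + (p!/k)·k = p + p! copies of a. Now the a-count is p+p! and (b-count)+1 = (p+p!-1)+1 = p+p!, so i ≠ j+1 fails. So xy^t z = a^{p+p!} b^{p+p!-1} ∉ L.
This contradicts the pumping lemma, so L is not regular.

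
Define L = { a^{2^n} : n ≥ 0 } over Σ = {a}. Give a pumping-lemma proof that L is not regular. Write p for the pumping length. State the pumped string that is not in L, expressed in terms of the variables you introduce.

a^{2^p+k}

Suppose for contradiction that L is regular, and let p be the pumping length.
Take w = a^{2^p} ∈ L with |w| = 2^p ≥ p.
The pumping lemma gives a decomposition w = xyz where |xy| ≤ p and |y| > 0.
Then y = a^k for some k with 1 ≤ k ≤ p.
Pump with i = 2: xy^2z = a^{2^p+k}. Since 1 ≤ k ≤ p < 2^p, we have 2^p < 2^p+k < 2^{p+1}, so 2^p+k is not a power of 2. So xy^2z ∉ L.
This contradicts the pumping lemma, so L is not regular.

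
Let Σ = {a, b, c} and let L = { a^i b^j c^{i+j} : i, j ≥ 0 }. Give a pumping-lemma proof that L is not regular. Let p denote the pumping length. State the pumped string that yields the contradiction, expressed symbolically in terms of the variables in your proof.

Toward a contradiction, assume L is regular with pumping length p.
Take w = a^p b^p c^{2p} ∈ L (with i=j=p, i+j=2p), |w| = 4p ≥ p.
By the pumping lemma, w = xyz with |xy| ≤ p and |y| > 0.
The first p characters of w are a's, so xy (and hence y) consists only of a's. Write y = a^k, 1 ≤ k ≤ p.
Consider xy^2z = a^{p+k} b^p c^{2p}. Now the a- and b-counts sum to 2p+k, but the c-count is 2p ≠ 2p+k. So xy^2z ∉ L.
This is a contradiction; hence L is not regular.

a^{p+k} b^p c^{2p}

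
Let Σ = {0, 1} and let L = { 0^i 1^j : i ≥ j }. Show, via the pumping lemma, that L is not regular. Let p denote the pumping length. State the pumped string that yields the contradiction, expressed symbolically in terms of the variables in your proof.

Toward a contradiction, assume L is regular with pumping length p.
Choose w = 0^p 1^p ∈ L, with |w| = 2p ≥ p.
Write w = xyz as guaranteed by the lemma, with |xy| ≤ p and |y| ≥ 1.
Since the first p symbols of w are all 0's and |xy| ≤ p, y lies entirely in the leading 0-block: y = 0^k for some k with 1 ≤ k ≤ p.
Consider xy^0z = xz = 0^{p-k} 1^p. Since k ≥ 1, the 0-count p-k is less than p, so i ≥ j fails; thus xz ∉ L.
This contradicts the pumping lemma, so L is not regular.

0^{p-k} 1^p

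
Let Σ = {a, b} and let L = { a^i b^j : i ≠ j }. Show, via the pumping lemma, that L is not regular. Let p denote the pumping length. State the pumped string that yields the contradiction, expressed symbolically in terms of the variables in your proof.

Assume L is regular; let p be its pumping constant.
Choose w = a^p b^{p+p!}. Since p ≠ p+p!, w ∈ L; and |w| ≥ p.
The pumping lemma gives a decomposition w = xyz where |xy| ≤ p and |y| > 0.
The first p characters of w are a's, so xy (and hence y) consists only of a's. Write y = a^k, 1 ≤ k ≤ p.
Since 1 ≤ k ≤ p, k divides p!; set t = 1 + p!/k. Then xy^t z has p + (p!/k)·k = p + p! copies of a. Now the a-count equals the b-count, so i ≠ j fails. So xy^t z = a^{p+p!} b^{p+p!} ∉ L.
This contradicts the pumping lemma, so L is not regular.

a^{p+p!} b^{p+p!}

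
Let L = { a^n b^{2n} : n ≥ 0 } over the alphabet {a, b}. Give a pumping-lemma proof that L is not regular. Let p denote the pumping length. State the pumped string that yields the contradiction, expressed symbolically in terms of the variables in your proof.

a^{p+k} b^{2p}

Toward a contradiction, assume L is regular with pumping length p.
Let w = a^p b^{2p} ∈ L; note |w| = 3p ≥ p.
The pumping lemma gives a decomposition w = xyz where |xy| ≤ p and y is nonempty.
Since the first p symbols of w are all a's and |xy| ≤ p, y lies entirely in the leading a-block: y = a^k for some k with 1 ≤ k ≤ p.
Pump with i = 2: xy^2z = a^{p+k} b^{2p}. For this to lie in L we would need 2p = 2(p+k), which forces k = 0. But k ≥ 1, so xy^2z ∉ L.
Contradiction. Therefore L is not regular.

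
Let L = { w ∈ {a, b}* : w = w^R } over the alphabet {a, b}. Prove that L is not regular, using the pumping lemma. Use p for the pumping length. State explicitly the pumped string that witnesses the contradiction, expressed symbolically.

a^{p+k} b a^p

Suppose for contradiction that L is regular, and let p be the pumping length.
Take w = a^p b a^p, a palindrome of length 2p+1 ≥ p.
By the pumping lemma, w = xyz with |xy| ≤ p and |y| ≥ 1.
Since the first p symbols of w are all a's and |xy| ≤ p, y lies entirely in the leading a-block: y = a^k for some k with 1 ≤ k ≤ p.
Pump with i = 2: xy^2z = a^{p+k} b a^p. Its reverse is a^p b a^{p+k}, which differs from xy^2z since k ≥ 1. So xy^2z is not a palindrome and xy^2z ∉ L.
Contradiction. Therefore L is not regular.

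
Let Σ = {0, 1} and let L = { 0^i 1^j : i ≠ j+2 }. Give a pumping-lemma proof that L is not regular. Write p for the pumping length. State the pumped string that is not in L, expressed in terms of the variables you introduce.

Assume L is regular; let p be its pumping constant.
Choose w = 0^p 1^{p+p!-2}. Since p ≠ (p+p!-2)+2 = p+p!, w ∈ L; and |w| ≥ p.
By the pumping lemma, w = xyz with |xy| ≤ p and y is nonempty.
Because |xy| ≤ p and w begins with p copies of 0, we have y = 0^k with 1 ≤ k ≤ p.
Since 1 ≤ k ≤ p, k divides p!; set t = 1 + p!/k. Then xy^t z has p + (p!/k)·k = p + p! copies of 0. Now the 0-count is p+p! and (1-count)+2 = (p+p!-2)+2 = p+p!, so i ≠ j+2 fails. So xy^t z = 0^{p+p!} 1^{p+p!-2} ∉ L.
This contradicts the pumping lemma, so L is not regular.

0^{p+p!} 1^{p+p!-2}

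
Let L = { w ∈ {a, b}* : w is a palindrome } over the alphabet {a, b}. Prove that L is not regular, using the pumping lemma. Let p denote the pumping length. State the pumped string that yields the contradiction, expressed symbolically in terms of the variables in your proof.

Suppose for contradiction that L is regular, and let p be the pumping length.
Take w = a^p b a^p, a palindrome of length 2p+1 ≥ p.
By the pumping lemma, w = xyz with |xy| ≤ p and y is nonempty.
Since the first p symbols of w are all a's and |xy| ≤ p, y lies entirely in the leading a-block: y = a^k for some k with 1 ≤ k ≤ p.
Pump with i = 2: xy^2z = a^{p+k} b a^p. Its reverse is a^p b a^{p+k}, which differs from xy^2z since k ≥ 1. So xy^2z is not a palindrome and xy^2z ∉ L.
This contradicts the pumping lemma, so L is not regular.

a^{p+k} b a^p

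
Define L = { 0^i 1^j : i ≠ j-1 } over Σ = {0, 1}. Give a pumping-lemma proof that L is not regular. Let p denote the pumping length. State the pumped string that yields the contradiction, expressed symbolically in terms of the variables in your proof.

0^{p+p!} 1^{p+p!+1}

Assume L is regular; let p be its pumping constant.
Choose w = 0^p 1^{p+p!+1}. Since p ≠ (p+p!+1)-1 = p+p!, w ∈ L; and |w| ≥ p.
Write w = xyz as guaranteed by the lemma, with |xy| ≤ p and |y| ≥ 1.
Since the first p symbols of w are all 0's and |xy| ≤ p, y lies entirely in the leading 0-block: y = 0^k for some k with 1 ≤ k ≤ p.
Since 1 ≤ k ≤ p, k divides p!; set t = 1 + p!/k. Then xy^t z has p + (p!/k)·k = p + p! copies of 0. Now the 0-count is p+p! and (1-count)-1 = (p+p!+1)-1 = p+p!, so i ≠ j-1 fails. So xy^t z = 0^{p+p!} 1^{p+p!+1} ∉ L.
Contradiction. Therefore L is not regular.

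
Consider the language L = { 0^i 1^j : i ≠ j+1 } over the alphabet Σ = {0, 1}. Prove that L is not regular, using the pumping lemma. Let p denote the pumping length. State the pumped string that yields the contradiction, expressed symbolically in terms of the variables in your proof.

0^{p+p!} 1^{p+p!-1}

Suppose for contradiction that L is regular, and let p be the pumping length.
Choose w = 0^p 1^{p+p!-1}. Since p ≠ (p+p!-1)+1 = p+p!, w ∈ L; and |w| ≥ p.
By the pumping lemma, w = xyz with |xy| ≤ p and |y| > 0.
Since the first p symbols of w are all 0's and |xy| ≤ p, y lies entirely in the leading 0-block: y = 0^k for some k with 1 ≤ k ≤ p.
Since 1 ≤ k ≤ p, k divides p!; set t = 1 + p!/k. Then xy^t z has p + (p!/k)·k = p + p! copies of 0. Now the 0-count is p+p! and (1-count)+1 = (p+p!-1)+1 = p+p!, so i ≠ j+1 fails. So xy^t z = 0^{p+p!} 1^{p+p!-1} ∉ L.
This contradicts the pumping lemma, so L is not regular.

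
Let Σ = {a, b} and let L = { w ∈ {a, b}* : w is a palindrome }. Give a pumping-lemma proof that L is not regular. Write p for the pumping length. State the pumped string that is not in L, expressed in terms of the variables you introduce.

Suppose for contradiction that L is regular, and let p be the pumping length.
Take w = a^p b a^p, a palindrome of length 2p+1 ≥ p.
Write w = xyz as guaranteed by the lemma, with |xy| ≤ p and |y| ≥ 1.
The first p characters of w are a's, so xy (and hence y) consists only of a's. Write y = a^k, 1 ≤ k ≤ p.
Pump with i = 2: xy^2z = a^{p+k} b a^p. Its reverse is a^p b a^{p+k}, which differs from xy^2z since k ≥ 1. So xy^2z is not a palindrome and xy^2z ∉ L.
Contradiction. Therefore L is not regular.

a^{p+k} b a^p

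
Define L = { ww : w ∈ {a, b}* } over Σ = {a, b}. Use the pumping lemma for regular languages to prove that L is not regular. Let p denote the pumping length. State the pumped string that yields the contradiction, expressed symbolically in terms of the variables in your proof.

a^{p+k} b^p a^p b^p

Toward a contradiction, assume L is regular with pumping length p.
Take w = a^p b^p a^p b^p = uu where u = a^pb^p; then w ∈ L and |w| = 4p ≥ p.
Write w = xyz as guaranteed by the lemma, with |xy| ≤ p and |y| ≥ 1.
Because |xy| ≤ p and w begins with p copies of a, we have y = a^k with 1 ≤ k ≤ p.
Pump with i = 2: xy^2z = a^{p+k} b^p a^p b^p, of length 4p+k. Suppose this equals vv. The string starts with a and ends with b, so v does too; thus the boundary between the two copies of v is a b→a transition. There is exactly one such transition, at position 2p+k, so |v| = 2p+k and |vv| = 4p+2k ≠ 4p+k since k ≥ 1. So xy^2z ∉ L.
This contradicts the pumping lemma, so L is not regular.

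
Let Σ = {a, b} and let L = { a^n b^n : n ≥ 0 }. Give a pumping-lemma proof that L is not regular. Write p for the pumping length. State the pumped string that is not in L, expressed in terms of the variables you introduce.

Assume L is regular. Let p be the pumping length given by the pumping lemma.
Take w = a^p b^p. Then w ∈ L and |w| = 2p ≥ p.
By the pumping lemma, w = xyz with |xy| ≤ p and |y| ≥ 1.
Since the first p symbols of w are all a's and |xy| ≤ p, y lies entirely in the leading a-block: y = a^k for some k with 1 ≤ k ≤ p.
Pump with i = 2: xy^2z = a^{p+k} b^p. For this to lie in L we would need p = p+k, which forces k = 0. But k ≥ 1, so xy^2z ∉ L.
This is a contradiction; hence L is not regular.

a^{p+k} b^p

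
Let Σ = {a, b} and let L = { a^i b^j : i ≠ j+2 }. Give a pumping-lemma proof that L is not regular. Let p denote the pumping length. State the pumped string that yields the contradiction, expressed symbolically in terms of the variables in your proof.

a^{p+p!} b^{p+p!-2}

Suppose for contradiction that L is regular, and let p be the pumping length.
Choose w = a^p b^{p+p!-2}. Since p ≠ (p+p!-2)+2 = p+p!, w ∈ L; and |w| ≥ p.
Write w = xyz as guaranteed by the lemma, with |xy| ≤ p and |y| > 0.
Since the first p symbols of w are all a's and |xy| ≤ p, y lies entirely in the leading a-block: y = a^k for some k with 1 ≤ k ≤ p.
Since 1 ≤ k ≤ p, k divides p!; set t = 1 + p!/k. Then xy^t z has p + (p!/k)·k = p + p! copies of a. Now the a-count is p+p! and (b-count)+2 = (p+p!-2)+2 = p+p!, so i ≠ j+2 fails. So xy^t z = a^{p+p!} b^{p+p!-2} ∉ L.
This contradicts the pumping lemma, so L is not regular.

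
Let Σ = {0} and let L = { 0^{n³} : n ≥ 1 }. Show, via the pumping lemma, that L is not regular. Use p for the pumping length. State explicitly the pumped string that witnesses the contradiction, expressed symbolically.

Assume L is regular. Let p be the pumping length given by the pumping lemma.
Take w = 0^{p³} ∈ L with |w| = p³ ≥ p.
Write w = xyz as guaranteed by the lemma, with |xy| ≤ p and |y| > 0.
Then y = 0^k for some k with 1 ≤ k ≤ p.
Pump with i = 2: xy^2z = 0^{p³+k}. Since 1 ≤ k ≤ p, p³ < p³+k ≤ p³+p < p³+3p²+3p+1 = (p+1)³, so p³+k is not a perfect cube. So xy^2z ∉ L.
This is a contradiction; hence L is not regular.

0^{p³+k}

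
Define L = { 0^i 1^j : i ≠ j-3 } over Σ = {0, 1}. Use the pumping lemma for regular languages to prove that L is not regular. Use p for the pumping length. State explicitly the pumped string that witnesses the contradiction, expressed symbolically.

Assume L is regular. Let p be the pumping length given by the pumping lemma.
Choose w = 0^p 1^{p+p!+3}. Since p ≠ (p+p!+3)-3 = p+p!, w ∈ L; and |w| ≥ p.
Write w = xyz as guaranteed by the lemma, with |xy| ≤ p and |y| ≥ 1.
Since the first p symbols of w are all 0's and |xy| ≤ p, y lies entirely in the leading 0-block: y = 0^k for some k with 1 ≤ k ≤ p.
Since 1 ≤ k ≤ p, k divides p!; set t = 1 + p!/k. Then xy^t z has p + (p!/k)·k = p + p! copies of 0. Now the 0-count is p+p! and (1-count)-3 = (p+p!+3)-3 = p+p!, so i ≠ j-3 fails. So xy^t z = 0^{p+p!} 1^{p+p!+3} ∉ L.
This is a contradiction; hence L is not regular.

0^{p+p!} 1^{p+p!+3}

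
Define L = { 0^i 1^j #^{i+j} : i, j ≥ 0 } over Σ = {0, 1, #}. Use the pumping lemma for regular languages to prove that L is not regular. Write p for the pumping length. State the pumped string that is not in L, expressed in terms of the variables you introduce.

Toward a contradiction, assume L is regular with pumping length p.
Take w = 0^p 1^p #^{2p} ∈ L (with i=j=p, i+j=2p), |w| = 4p ≥ p.
By the pumping lemma, w = xyz with |xy| ≤ p and |y| > 0.
Since the first p symbols of w are all 0's and |xy| ≤ p, y lies entirely in the leading 0-block: y = 0^k for some k with 1 ≤ k ≤ p.
Consider xy^2z = 0^{p+k} 1^p #^{2p}. Now the 0- and 1-counts sum to 2p+k, but the #-count is 2p ≠ 2p+k. So xy^2z ∉ L.
This contradicts the pumping lemma, so L is not regular.

0^{p+k} 1^p #^{2p}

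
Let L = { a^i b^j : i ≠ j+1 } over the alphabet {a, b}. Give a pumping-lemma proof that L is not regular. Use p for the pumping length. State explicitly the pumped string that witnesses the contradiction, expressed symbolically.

Suppose for contradiction that L is regular, and let p be the pumping length.
Choose w = a^p b^{p+p!-1}. Since p ≠ (p+p!-1)+1 = p+p!, w ∈ L; and |w| ≥ p.
The pumping lemma gives a decomposition w = xyz where |xy| ≤ p and y is nonempty.
The first p characters of w are a's, so xy (and hence y) consists only of a's. Write y = a^k, 1 ≤ k ≤ p.
Since 1 ≤ k ≤ p, k divides p!; set t = 1 + p!/k. Then xy^t z has p + (p!/k)·k = p + p! copies of a. Now the a-count is p+p! and (b-count)+1 = (p+p!-1)+1 = p+p!, so i ≠ j+1 fails. So xy^t z = a^{p+p!} b^{p+p!-1} ∉ L.
This contradicts the pumping lemma, so L is not regular.

a^{p+p!} b^{p+p!-1}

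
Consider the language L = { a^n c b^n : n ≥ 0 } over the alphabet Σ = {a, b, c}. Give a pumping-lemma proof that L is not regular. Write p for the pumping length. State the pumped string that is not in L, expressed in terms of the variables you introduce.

Assume L is regular. Let p be the pumping length given by the pumping lemma.
Take w = a^p c b^p ∈ L with |w| = 2p+1 ≥ p.
By the pumping lemma, w = xyz with |xy| ≤ p and y is nonempty.
Because |xy| ≤ p and w begins with p copies of a, we have y = a^k with 1 ≤ k ≤ p.
Pump with i = 2: xy^2z = a^{p+k} c b^p, which would require p+k = p. But k ≥ 1, so xy^2z ∉ L.
Contradiction. Therefore L is not regular.

a^{p+k} c b^p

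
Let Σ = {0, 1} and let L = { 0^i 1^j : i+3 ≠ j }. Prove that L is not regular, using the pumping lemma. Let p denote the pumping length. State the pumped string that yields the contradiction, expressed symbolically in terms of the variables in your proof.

Assume L is regular. Let p be the pumping length given by the pumping lemma.
Choose w = 0^p 1^{p+p!+3}. Since p ≠ (p+p!+3)-3 = p+p!, w ∈ L; and |w| ≥ p.
The pumping lemma gives a decomposition w = xyz where |xy| ≤ p and |y| ≥ 1.
The first p characters of w are 0's, so xy (and hence y) consists only of 0's. Write y = 0^k, 1 ≤ k ≤ p.
Since 1 ≤ k ≤ p, k divides p!; set t = 1 + p!/k. Then xy^t z has p + (p!/k)·k = p + p! copies of 0. Now the 0-count is p+p! and (1-count)-3 = (p+p!+3)-3 = p+p!, so i+3 ≠ j fails. So xy^t z = 0^{p+p!} 1^{p+p!+3} ∉ L.
This is a contradiction; hence L is not regular.

0^{p+p!} 1^{p+p!+3}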